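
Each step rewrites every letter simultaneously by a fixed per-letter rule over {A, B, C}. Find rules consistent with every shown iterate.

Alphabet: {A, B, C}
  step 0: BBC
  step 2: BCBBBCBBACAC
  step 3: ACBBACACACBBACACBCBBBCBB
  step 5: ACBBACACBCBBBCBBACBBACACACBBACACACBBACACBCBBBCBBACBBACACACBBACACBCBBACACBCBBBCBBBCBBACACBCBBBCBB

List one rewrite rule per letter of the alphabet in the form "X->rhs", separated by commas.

A->BC, B->AC, C->BB

  step 2 ⇒ step 3: BCBBBCBBACAC ⇒ AC·BB·AC·AC·AC·BB·AC·AC·BC·BB·BC·BB
    A ↦ BC
    B ↦ AC
    C ↦ BB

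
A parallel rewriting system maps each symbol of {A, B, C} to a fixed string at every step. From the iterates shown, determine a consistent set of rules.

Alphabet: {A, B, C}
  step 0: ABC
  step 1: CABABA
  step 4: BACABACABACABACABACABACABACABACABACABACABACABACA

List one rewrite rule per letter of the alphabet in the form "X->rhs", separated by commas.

A->CA, B->BA, C->BA

  step 0 ⇒ step 1: ABC ⇒ CA·BA·BA
    A ↦ CA
    B ↦ BA
    C ↦ BA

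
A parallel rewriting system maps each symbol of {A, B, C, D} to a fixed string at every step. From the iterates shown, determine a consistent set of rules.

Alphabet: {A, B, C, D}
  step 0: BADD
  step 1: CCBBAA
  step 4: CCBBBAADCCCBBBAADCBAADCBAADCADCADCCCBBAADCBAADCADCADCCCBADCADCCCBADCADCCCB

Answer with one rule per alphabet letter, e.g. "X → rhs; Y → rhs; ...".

  step 0 ⇒ step 1: BADD ⇒ CCB·B·A·A
    A ↦ B
    B ↦ CCB
    D ↦ A
    C ↦ ADC  (constrained at step 1)

A->B, B->CCB, C->ADC, D->A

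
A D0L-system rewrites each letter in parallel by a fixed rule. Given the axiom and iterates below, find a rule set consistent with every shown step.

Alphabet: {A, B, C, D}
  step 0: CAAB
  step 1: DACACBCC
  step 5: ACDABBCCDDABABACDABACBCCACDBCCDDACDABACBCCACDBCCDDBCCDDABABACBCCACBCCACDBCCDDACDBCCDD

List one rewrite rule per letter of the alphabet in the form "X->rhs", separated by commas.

  step 0 ⇒ step 1: CAAB ⇒ D·AC·AC·BCC
    A ↦ AC
    B ↦ BCC
    C ↦ D
    D ↦ AB  (constrained at step 1)

A->AC, B->BCC, C->D, D->AB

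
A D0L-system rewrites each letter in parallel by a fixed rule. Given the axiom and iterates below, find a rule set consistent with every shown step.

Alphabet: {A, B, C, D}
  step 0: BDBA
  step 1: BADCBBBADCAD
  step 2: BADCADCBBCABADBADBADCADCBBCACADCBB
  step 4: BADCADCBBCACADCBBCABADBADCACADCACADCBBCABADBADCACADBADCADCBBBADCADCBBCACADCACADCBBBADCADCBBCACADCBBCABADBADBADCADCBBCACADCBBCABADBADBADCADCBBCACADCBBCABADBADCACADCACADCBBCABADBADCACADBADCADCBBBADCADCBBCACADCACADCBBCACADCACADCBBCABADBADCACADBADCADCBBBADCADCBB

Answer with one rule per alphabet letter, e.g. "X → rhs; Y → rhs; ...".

A->CAD, B->BAD, C->CA, D->CBB

  step 1 ⇒ step 2: BADCBBBADCAD ⇒ BAD·CAD·CBB·CA·BAD·BAD·BAD·CAD·CBB·CA·CAD·CBB
    A ↦ CAD
    B ↦ BAD
    C ↦ CA
    D ↦ CBB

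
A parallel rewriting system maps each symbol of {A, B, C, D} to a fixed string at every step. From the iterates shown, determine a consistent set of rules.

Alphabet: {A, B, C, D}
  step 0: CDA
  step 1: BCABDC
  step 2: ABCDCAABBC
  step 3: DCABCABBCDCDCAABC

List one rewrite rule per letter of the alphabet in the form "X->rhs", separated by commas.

  step 2 ⇒ step 3: ABCDCAABBC ⇒ DC·A·BC·AB·BC·DC·DC·A·A·BC
    A ↦ DC
    B ↦ A
    C ↦ BC
    D ↦ AB

A->DC, B->A, C->BC, D->AB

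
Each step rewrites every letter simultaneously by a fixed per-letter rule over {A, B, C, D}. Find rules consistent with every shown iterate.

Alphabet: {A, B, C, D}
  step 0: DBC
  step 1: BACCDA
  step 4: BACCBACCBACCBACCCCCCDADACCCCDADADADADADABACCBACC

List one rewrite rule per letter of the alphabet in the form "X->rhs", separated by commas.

A->CC, B->CC, C->DA, D->BA

  step 0 ⇒ step 1: DBC ⇒ BA·CC·DA
    B ↦ CC
    C ↦ DA
    D ↦ BA
    A ↦ CC  (constrained at step 1)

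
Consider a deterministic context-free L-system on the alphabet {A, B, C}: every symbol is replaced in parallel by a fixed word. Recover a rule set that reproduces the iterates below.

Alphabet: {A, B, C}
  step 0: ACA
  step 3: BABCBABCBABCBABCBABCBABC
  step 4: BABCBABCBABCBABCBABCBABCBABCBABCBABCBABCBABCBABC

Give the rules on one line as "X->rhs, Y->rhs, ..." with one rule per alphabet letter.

A->BC, B->BA, C->BC

  step 3 ⇒ step 4: BABCBABCBABCBABCBABCBABC ⇒ BA·BC·BA·BC·BA·BC·BA·BC·BA·BC·BA·BC·BA·BC·BA·BC·BA·BC·BA·BC·BA·BC·BA·BC
    A ↦ BC
    B ↦ BA
    C ↦ BC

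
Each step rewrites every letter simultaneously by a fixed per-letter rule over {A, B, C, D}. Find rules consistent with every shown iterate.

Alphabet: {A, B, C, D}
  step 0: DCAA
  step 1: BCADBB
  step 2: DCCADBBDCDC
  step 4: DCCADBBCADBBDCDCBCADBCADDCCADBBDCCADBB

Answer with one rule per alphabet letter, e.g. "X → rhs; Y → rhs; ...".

  step 1 ⇒ step 2: BCADBB ⇒ DC·CAD·B·B·DC·DC
    A ↦ B
    B ↦ DC
    C ↦ CAD
    D ↦ B

A->B, B->DC, C->CAD, D->B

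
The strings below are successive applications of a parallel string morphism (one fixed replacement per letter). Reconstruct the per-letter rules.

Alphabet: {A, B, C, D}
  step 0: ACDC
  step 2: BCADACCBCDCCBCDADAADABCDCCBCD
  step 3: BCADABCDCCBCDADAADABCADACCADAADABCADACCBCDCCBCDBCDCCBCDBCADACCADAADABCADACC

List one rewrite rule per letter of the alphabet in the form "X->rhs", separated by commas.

  step 2 ⇒ step 3: BCADACCBCDCCBCDADAADABCDCCBCD ⇒ BC·ADA·BCD·CC·BCD·ADA·ADA·BC·ADA·CC·ADA·ADA·BC·ADA·CC·BCD·CC·BCD·BCD·CC·BCD·BC·ADA·CC·ADA·ADA·BC·ADA·CC
    A ↦ BCD
    B ↦ BC
    C ↦ ADA
    D ↦ CC

A->BCD, B->BC, C->ADA, D->CC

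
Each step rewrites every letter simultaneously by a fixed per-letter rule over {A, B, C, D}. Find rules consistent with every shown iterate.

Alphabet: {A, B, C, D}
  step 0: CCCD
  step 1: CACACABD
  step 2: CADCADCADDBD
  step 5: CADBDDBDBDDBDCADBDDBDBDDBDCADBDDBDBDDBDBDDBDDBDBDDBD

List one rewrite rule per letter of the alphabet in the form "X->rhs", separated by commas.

A->D, B->D, C->CA, D->BD

  step 1 ⇒ step 2: CACACABD ⇒ CA·D·CA·D·CA·D·D·BD
    A ↦ D
    B ↦ D
    C ↦ CA
    D ↦ BD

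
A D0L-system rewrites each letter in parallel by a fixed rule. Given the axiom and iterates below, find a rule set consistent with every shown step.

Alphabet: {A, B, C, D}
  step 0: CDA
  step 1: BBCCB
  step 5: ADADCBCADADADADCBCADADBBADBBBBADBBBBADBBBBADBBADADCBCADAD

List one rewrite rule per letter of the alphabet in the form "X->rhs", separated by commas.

A->CB, B->AD, C->BB, D->C

  step 0 ⇒ step 1: CDA ⇒ BB·C·CB
    A ↦ CB
    C ↦ BB
    D ↦ C
    B ↦ AD  (constrained at step 1)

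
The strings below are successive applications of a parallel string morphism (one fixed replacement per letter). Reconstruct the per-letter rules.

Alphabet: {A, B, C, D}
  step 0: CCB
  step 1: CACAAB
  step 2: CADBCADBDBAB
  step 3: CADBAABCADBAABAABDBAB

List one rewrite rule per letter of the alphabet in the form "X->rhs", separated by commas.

A->DB, B->AB, C->CA, D->A

  step 2 ⇒ step 3: CADBCADBDBAB ⇒ CA·DB·A·AB·CA·DB·A·AB·A·AB·DB·AB
    A ↦ DB
    B ↦ AB
    C ↦ CA
    D ↦ A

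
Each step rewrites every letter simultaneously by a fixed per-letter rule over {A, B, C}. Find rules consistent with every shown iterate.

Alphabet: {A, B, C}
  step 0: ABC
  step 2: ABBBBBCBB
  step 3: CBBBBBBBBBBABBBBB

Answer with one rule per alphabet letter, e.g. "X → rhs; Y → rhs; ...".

A->C, B->BB, C->AB

  step 2 ⇒ step 3: ABBBBBCBB ⇒ C·BB·BB·BB·BB·BB·AB·BB·BB
    A ↦ C
    B ↦ BB
    C ↦ AB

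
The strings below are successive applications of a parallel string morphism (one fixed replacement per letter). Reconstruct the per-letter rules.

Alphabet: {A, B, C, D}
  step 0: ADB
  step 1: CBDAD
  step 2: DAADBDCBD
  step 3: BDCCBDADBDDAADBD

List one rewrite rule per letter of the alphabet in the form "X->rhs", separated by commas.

A->C, B->AD, C->DA, D->BD

  step 2 ⇒ step 3: DAADBDCBD ⇒ BD·C·C·BD·AD·BD·DA·AD·BD
    A ↦ C
    B ↦ AD
    C ↦ DA
    D ↦ BD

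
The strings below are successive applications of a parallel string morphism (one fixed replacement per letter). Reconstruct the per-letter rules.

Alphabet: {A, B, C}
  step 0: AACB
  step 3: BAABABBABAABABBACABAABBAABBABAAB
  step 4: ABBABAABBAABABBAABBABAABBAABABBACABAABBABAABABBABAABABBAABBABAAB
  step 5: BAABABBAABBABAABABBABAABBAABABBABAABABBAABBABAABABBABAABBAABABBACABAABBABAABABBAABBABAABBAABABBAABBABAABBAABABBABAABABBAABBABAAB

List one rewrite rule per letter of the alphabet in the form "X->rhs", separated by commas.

A->BA, B->AB, C->CA

  step 4 ⇒ step 5: ABBABAABBAABABBAABBABAABBAABABBACABAABBABAABABBABAABABBAABBABAAB ⇒ BA·AB·AB·BA·AB·BA·BA·AB·AB·BA·BA·AB·BA·AB·AB·BA·BA·AB·AB·BA·AB·BA·BA·AB·AB·BA·BA·AB·BA·AB·AB·BA·CA·BA·AB·BA·BA·AB·AB·BA·AB·BA·BA·AB·BA·AB·AB·BA·AB·BA·BA·AB·BA·AB·AB·BA·BA·AB·AB·BA·AB·BA·BA·AB
    A ↦ BA
    B ↦ AB
    C ↦ CA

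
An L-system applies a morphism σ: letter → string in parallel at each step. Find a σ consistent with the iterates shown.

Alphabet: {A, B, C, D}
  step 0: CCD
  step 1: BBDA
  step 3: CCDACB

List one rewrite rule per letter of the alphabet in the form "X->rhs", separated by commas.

A->C, B->A, C->B, D->DA

  step 0 ⇒ step 1: CCD ⇒ B·B·DA
    C ↦ B
    D ↦ DA
    A ↦ C  (constrained at step 1)
    B ↦ A  (constrained at step 1)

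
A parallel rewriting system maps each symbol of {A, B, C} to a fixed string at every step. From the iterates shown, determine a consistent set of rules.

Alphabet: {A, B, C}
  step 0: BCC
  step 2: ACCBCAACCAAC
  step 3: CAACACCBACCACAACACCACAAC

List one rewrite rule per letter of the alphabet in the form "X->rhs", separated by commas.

A->CA, B->CB, C->AC

  step 2 ⇒ step 3: ACCBCAACCAAC ⇒ CA·AC·AC·CB·AC·CA·CA·AC·AC·CA·CA·AC
    A ↦ CA
    B ↦ CB
    C ↦ AC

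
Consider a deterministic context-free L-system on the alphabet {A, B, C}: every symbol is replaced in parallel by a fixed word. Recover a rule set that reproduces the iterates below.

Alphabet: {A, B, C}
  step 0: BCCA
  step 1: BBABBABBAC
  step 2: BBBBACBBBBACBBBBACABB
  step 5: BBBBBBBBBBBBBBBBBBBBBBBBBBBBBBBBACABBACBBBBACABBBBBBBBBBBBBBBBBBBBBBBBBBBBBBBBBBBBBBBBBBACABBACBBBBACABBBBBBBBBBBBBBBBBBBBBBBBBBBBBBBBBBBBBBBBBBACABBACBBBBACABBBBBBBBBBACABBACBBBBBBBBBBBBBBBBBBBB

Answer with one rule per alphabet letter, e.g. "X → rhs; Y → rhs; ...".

A->AC, B->BB, C->ABB

  step 1 ⇒ step 2: BBABBABBAC ⇒ BB·BB·AC·BB·BB·AC·BB·BB·AC·ABB
    A ↦ AC
    B ↦ BB
    C ↦ ABB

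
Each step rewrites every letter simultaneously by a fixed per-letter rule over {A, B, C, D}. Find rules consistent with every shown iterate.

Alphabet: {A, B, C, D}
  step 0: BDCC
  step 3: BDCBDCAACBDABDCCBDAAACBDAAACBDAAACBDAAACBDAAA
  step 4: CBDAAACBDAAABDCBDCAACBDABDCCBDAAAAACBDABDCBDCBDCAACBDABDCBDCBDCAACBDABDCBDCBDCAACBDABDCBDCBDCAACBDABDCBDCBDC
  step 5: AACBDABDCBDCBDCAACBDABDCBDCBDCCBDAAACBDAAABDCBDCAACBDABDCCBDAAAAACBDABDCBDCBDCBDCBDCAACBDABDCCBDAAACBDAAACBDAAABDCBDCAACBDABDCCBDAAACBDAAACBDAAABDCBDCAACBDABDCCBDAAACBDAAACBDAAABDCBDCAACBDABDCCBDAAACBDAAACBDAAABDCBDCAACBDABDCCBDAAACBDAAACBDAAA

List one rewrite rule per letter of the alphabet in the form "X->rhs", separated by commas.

A->BDC, B->CB, C->AA, D->DA

  step 4 ⇒ step 5: CBDAAACBDAAABDCBDCAACBDABDCCBDAAAAACBDABDCBDCBDCAACBDABDCBDCBDCAACBDABDCBDCBDCAACBDABDCBDCBDCAACBDABDCBDCBDC ⇒ AA·CB·DA·BDC·BDC·BDC·AA·CB·DA·BDC·BDC·BDC·CB·DA·AA·CB·DA·AA·BDC·BDC·AA·CB·DA·BDC·CB·DA·AA·AA·CB·DA·BDC·BDC·BDC·BDC·BDC·AA·CB·DA·BDC·CB·DA·AA·CB·DA·AA·CB·DA·AA·BDC·BDC·AA·CB·DA·BDC·CB·DA·AA·CB·DA·AA·CB·DA·AA·BDC·BDC·AA·CB·DA·BDC·CB·DA·AA·CB·DA·AA·CB·DA·AA·BDC·BDC·AA·CB·DA·BDC·CB·DA·AA·CB·DA·AA·CB·DA·AA·BDC·BDC·AA·CB·DA·BDC·CB·DA·AA·CB·DA·AA·CB·DA·AA
    A ↦ BDC
    B ↦ CB
    C ↦ AA
    D ↦ DA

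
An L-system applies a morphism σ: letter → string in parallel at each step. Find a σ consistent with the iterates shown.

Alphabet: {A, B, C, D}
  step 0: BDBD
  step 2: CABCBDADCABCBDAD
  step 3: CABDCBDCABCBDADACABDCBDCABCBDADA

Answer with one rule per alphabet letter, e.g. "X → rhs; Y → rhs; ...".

  step 2 ⇒ step 3: CABCBDADCABCBDAD ⇒ CAB·D·CBD·CAB·CBD·A·D·A·CAB·D·CBD·CAB·CBD·A·D·A
    A ↦ D
    B ↦ CBD
    C ↦ CAB
    D ↦ A

A->D, B->CBD, C->CAB, D->A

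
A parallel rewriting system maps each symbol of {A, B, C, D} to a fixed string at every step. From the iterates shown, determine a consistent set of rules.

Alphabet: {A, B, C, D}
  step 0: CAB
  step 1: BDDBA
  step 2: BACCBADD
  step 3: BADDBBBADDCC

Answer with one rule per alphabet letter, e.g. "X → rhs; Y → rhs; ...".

  step 2 ⇒ step 3: BACCBADD ⇒ BA·DD·B·B·BA·DD·C·C
    A ↦ DD
    B ↦ BA
    C ↦ B
    D ↦ C

A->DD, B->BA, C->B, D->C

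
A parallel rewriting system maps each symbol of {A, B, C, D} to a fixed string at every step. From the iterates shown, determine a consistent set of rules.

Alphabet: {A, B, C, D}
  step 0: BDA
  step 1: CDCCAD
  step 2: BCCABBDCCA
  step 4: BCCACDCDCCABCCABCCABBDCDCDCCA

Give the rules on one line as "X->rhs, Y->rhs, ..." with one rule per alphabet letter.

  step 1 ⇒ step 2: CDCCAD ⇒ B·CCA·B·B·D·CCA
    A ↦ D
    C ↦ B
    D ↦ CCA
  step 0 ⇒ step 1: BDA ⇒ CD·CCA·D
    B ↦ CD

A->D, B->CD, C->B, D->CCA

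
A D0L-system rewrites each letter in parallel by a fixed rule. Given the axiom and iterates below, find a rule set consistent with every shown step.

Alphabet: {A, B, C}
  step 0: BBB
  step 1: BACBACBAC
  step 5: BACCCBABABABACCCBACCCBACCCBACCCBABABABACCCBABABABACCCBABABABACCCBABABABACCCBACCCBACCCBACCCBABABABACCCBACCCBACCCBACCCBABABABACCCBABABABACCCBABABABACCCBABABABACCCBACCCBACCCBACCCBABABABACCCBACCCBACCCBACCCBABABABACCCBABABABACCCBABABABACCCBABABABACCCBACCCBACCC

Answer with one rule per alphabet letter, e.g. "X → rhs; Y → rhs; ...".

A->CC, B->BAC, C->BA

  step 0 ⇒ step 1: BBB ⇒ BAC·BAC·BAC
    B ↦ BAC
    A ↦ CC  (constrained at step 1)
    C ↦ BA  (constrained at step 1)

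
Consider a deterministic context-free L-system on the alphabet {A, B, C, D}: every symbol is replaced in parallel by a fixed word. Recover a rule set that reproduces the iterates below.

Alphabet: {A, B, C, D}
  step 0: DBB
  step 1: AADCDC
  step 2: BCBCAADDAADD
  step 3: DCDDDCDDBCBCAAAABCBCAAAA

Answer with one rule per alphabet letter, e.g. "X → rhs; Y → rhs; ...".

  step 2 ⇒ step 3: BCBCAADDAADD ⇒ DC·DD·DC·DD·BC·BC·AA·AA·BC·BC·AA·AA
    A ↦ BC
    B ↦ DC
    C ↦ DD
    D ↦ AA

A->BC, B->DC, C->DD, D->AA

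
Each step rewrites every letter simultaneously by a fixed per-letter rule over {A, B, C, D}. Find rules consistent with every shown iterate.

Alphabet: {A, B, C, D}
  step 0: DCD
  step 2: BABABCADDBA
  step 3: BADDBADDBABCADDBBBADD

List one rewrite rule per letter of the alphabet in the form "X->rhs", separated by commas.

  step 2 ⇒ step 3: BABABCADDBA ⇒ BA·DD·BA·DD·BA·BCA·DD·B·B·BA·DD
    A ↦ DD
    B ↦ BA
    C ↦ BCA
    D ↦ B

A->DD, B->BA, C->BCA, D->B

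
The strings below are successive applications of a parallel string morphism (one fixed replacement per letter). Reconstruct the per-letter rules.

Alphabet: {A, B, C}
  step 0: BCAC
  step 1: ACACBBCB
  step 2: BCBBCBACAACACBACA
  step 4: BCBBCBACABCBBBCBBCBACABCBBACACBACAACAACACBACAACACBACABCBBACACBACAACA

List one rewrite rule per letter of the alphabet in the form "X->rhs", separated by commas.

A->B, B->ACA, C->CB

  step 1 ⇒ step 2: ACACBBCB ⇒ B·CB·B·CB·ACA·ACA·CB·ACA
    A ↦ B
    B ↦ ACA
    C ↦ CB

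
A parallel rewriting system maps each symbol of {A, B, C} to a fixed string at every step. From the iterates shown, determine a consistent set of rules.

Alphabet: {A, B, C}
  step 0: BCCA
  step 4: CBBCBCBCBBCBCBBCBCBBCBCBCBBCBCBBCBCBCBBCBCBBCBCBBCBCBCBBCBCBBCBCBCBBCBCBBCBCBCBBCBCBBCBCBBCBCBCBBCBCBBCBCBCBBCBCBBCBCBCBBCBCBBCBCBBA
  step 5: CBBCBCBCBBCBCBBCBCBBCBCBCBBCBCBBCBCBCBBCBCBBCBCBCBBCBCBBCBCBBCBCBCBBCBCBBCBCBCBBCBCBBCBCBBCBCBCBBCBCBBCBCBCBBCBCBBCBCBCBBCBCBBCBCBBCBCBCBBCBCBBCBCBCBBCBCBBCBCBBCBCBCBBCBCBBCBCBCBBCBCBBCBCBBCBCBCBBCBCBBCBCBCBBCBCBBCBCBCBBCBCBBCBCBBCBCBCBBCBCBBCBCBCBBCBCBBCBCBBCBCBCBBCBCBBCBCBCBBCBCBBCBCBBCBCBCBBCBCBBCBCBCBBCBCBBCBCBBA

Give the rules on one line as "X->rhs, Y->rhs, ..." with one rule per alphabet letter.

  step 4 ⇒ step 5: CBBCBCBCBBCBCBBCBCBBCBCBCBBCBCBBCBCBCBBCBCBBCBCBBCBCBCBBCBCBBCBCBCBBCBCBBCBCBCBBCBCBBCBCBBCBCBCBBCBCBBCBCBCBBCBCBBCBCBCBBCBCBBCBCBBA ⇒ CBB·CB·CB·CBB·CB·CBB·CB·CBB·CB·CB·CBB·CB·CBB·CB·CB·CBB·CB·CBB·CB·CB·CBB·CB·CBB·CB·CBB·CB·CB·CBB·CB·CBB·CB·CB·CBB·CB·CBB·CB·CBB·CB·CB·CBB·CB·CBB·CB·CB·CBB·CB·CBB·CB·CB·CBB·CB·CBB·CB·CBB·CB·CB·CBB·CB·CBB·CB·CB·CBB·CB·CBB·CB·CBB·CB·CB·CBB·CB·CBB·CB·CB·CBB·CB·CBB·CB·CBB·CB·CB·CBB·CB·CBB·CB·CB·CBB·CB·CBB·CB·CB·CBB·CB·CBB·CB·CBB·CB·CB·CBB·CB·CBB·CB·CB·CBB·CB·CBB·CB·CBB·CB·CB·CBB·CB·CBB·CB·CB·CBB·CB·CBB·CB·CBB·CB·CB·CBB·CB·CBB·CB·CB·CBB·CB·CBB·CB·CB·BA
    A ↦ BA
    B ↦ CB
    C ↦ CBB

A->BA, B->CB, C->CBB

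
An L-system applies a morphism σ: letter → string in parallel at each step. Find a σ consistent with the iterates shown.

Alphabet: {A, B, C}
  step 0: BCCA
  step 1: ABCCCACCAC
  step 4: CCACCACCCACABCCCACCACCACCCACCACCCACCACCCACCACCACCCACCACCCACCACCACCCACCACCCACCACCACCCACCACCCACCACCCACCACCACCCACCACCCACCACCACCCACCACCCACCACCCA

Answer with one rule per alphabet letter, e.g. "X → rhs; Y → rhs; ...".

  step 0 ⇒ step 1: BCCA ⇒ ABC·CCA·CCA·C
    A ↦ C
    B ↦ ABC
    C ↦ CCA

A->C, B->ABC, C->CCA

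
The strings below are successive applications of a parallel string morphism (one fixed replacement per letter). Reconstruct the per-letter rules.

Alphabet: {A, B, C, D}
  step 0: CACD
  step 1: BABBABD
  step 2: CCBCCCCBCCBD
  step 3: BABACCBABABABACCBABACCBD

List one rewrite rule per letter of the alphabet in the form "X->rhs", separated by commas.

  step 2 ⇒ step 3: CCBCCCCBCCBD ⇒ BA·BA·CC·BA·BA·BA·BA·CC·BA·BA·CC·BD
    B ↦ CC
    C ↦ BA
    D ↦ BD
  step 0 ⇒ step 1: CACD ⇒ BA·B·BA·BD
    A ↦ B

A->B, B->CC, C->BA, D->BD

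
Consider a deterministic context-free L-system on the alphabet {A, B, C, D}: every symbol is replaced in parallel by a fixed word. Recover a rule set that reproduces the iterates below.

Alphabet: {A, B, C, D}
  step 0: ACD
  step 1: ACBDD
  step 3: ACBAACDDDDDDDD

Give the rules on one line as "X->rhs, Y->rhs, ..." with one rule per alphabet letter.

  step 0 ⇒ step 1: ACD ⇒ AC·B·DD
    A ↦ AC
    C ↦ B
    D ↦ DD
    B ↦ A  (constrained at step 1)

A->AC, B->A, C->B, D->DD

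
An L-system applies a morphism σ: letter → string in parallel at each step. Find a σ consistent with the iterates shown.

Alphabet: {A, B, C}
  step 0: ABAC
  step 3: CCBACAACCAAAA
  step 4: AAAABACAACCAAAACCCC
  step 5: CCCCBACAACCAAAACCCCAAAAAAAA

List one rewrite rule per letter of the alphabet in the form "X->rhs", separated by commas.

A->C, B->BA, C->AA

  step 4 ⇒ step 5: AAAABACAACCAAAACCCC ⇒ C·C·C·C·BA·C·AA·C·C·AA·AA·C·C·C·C·AA·AA·AA·AA
    A ↦ C
    B ↦ BA
    C ↦ AA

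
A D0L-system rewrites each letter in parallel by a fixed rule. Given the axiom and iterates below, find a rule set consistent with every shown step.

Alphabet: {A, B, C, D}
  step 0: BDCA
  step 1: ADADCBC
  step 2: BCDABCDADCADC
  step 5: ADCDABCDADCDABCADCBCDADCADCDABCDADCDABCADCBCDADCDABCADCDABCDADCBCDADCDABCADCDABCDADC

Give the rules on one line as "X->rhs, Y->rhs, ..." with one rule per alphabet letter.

  step 1 ⇒ step 2: ADADCBC ⇒ BC·DA·BC·DA·DC·A·DC
    A ↦ BC
    B ↦ A
    C ↦ DC
    D ↦ DA

A->BC, B->A, C->DC, D->DA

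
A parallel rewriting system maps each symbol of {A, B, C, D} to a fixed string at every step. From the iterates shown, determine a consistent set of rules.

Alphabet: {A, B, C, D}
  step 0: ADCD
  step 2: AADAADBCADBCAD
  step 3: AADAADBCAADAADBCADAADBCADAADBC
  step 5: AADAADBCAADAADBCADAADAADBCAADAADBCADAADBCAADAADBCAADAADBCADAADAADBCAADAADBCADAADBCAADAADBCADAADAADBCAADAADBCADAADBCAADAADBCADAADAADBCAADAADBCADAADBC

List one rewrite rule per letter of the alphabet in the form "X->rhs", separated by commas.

A->AAD, B->A, C->D, D->BC

  step 2 ⇒ step 3: AADAADBCADBCAD ⇒ AAD·AAD·BC·AAD·AAD·BC·A·D·AAD·BC·A·D·AAD·BC
    A ↦ AAD
    B ↦ A
    C ↦ D
    D ↦ BC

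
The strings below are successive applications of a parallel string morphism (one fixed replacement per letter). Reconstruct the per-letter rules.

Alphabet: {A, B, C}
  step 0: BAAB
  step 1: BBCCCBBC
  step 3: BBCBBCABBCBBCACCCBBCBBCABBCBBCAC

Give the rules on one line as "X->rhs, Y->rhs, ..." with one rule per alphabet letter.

  step 0 ⇒ step 1: BAAB ⇒ BBC·C·C·BBC
    A ↦ C
    B ↦ BBC
    C ↦ A  (constrained at step 1)

A->C, B->BBC, C->A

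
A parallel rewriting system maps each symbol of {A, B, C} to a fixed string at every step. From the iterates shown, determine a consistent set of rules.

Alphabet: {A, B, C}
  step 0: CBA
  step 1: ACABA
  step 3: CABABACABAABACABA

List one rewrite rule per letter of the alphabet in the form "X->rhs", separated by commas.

A->BA, B->CA, C->A

  step 0 ⇒ step 1: CBA ⇒ A·CA·BA
    A ↦ BA
    B ↦ CA
    C ↦ A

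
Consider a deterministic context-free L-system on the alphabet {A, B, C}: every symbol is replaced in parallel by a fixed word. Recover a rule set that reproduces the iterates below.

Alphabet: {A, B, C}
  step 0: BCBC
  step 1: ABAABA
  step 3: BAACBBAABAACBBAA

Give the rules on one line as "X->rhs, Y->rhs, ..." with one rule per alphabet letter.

  step 0 ⇒ step 1: BCBC ⇒ A·BA·A·BA
    B ↦ A
    C ↦ BA
    A ↦ CB  (constrained at step 1)

A->CB, B->A, C->BA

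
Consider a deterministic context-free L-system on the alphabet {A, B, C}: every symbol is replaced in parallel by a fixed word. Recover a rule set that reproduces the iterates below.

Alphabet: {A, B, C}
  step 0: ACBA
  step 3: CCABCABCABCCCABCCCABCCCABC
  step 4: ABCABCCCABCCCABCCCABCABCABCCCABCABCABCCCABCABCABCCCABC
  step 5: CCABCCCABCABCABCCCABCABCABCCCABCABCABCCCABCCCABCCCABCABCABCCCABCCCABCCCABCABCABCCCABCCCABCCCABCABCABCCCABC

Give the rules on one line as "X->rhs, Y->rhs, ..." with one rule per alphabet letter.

A->C, B->C, C->ABC

  step 4 ⇒ step 5: ABCABCCCABCCCABCCCABCABCABCCCABCABCABCCCABCABCABCCCABC ⇒ C·C·ABC·C·C·ABC·ABC·ABC·C·C·ABC·ABC·ABC·C·C·ABC·ABC·ABC·C·C·ABC·C·C·ABC·C·C·ABC·ABC·ABC·C·C·ABC·C·C·ABC·C·C·ABC·ABC·ABC·C·C·ABC·C·C·ABC·C·C·ABC·ABC·ABC·C·C·ABC
    A ↦ C
    B ↦ C
    C ↦ ABC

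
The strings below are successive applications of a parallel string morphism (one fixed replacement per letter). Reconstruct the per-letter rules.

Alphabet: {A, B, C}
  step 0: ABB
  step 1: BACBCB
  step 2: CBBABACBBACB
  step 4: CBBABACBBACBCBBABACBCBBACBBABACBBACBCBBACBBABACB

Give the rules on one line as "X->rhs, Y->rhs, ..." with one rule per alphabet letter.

  step 1 ⇒ step 2: BACBCB ⇒ CB·BA·BA·CB·BA·CB
    A ↦ BA
    B ↦ CB
    C ↦ BA

A->BA, B->CB, C->BA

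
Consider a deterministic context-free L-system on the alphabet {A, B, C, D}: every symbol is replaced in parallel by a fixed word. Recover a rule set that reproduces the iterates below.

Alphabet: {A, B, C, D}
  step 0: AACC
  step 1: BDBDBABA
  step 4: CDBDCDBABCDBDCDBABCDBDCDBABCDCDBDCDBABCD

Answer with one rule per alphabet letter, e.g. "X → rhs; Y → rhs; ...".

A->BD, B->CD, C->BA, D->B

  step 0 ⇒ step 1: AACC ⇒ BD·BD·BA·BA
    A ↦ BD
    C ↦ BA
    B ↦ CD  (constrained at step 1)
    D ↦ B  (constrained at step 1)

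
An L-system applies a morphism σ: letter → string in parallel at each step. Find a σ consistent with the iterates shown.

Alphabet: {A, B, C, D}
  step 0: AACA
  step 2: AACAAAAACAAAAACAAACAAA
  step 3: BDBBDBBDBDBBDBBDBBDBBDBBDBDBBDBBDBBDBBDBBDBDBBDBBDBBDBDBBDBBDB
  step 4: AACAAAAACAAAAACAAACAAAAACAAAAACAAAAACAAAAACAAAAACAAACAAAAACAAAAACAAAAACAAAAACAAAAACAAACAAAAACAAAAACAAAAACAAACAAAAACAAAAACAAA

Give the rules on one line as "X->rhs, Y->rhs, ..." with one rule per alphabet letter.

  step 3 ⇒ step 4: BDBBDBBDBDBBDBBDBBDBBDBBDBDBBDBBDBBDBBDBBDBDBBDBBDBBDBDBBDBBDB ⇒ AA·CA·AA·AA·CA·AA·AA·CA·AA·CA·AA·AA·CA·AA·AA·CA·AA·AA·CA·AA·AA·CA·AA·AA·CA·AA·CA·AA·AA·CA·AA·AA·CA·AA·AA·CA·AA·AA·CA·AA·AA·CA·AA·CA·AA·AA·CA·AA·AA·CA·AA·AA·CA·AA·CA·AA·AA·CA·AA·AA·CA·AA
    B ↦ AA
    D ↦ CA
  step 2 ⇒ step 3: AACAAAAACAAAAACAAACAAA ⇒ BDB·BDB·BD·BDB·BDB·BDB·BDB·BDB·BD·BDB·BDB·BDB·BDB·BDB·BD·BDB·BDB·BDB·BD·BDB·BDB·BDB
    A ↦ BDB
  step 2 ⇒ step 3: AACAAAAACAAAAACAAACAAA ⇒ BDB·BDB·BD·BDB·BDB·BDB·BDB·BDB·BD·BDB·BDB·BDB·BDB·BDB·BD·BDB·BDB·BDB·BD·BDB·BDB·BDB
    C ↦ BD

A->BDB, B->AA, C->BD, D->CA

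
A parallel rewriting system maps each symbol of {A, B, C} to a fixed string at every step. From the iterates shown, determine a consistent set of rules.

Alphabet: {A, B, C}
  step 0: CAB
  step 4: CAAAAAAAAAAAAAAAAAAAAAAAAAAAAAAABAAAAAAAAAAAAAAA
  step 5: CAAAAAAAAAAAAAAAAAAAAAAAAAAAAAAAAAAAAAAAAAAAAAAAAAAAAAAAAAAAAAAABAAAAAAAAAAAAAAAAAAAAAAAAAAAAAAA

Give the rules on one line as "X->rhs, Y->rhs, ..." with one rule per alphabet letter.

A->AA, B->BA, C->CA

  step 4 ⇒ step 5: CAAAAAAAAAAAAAAAAAAAAAAAAAAAAAAABAAAAAAAAAAAAAAA ⇒ CA·AA·AA·AA·AA·AA·AA·AA·AA·AA·AA·AA·AA·AA·AA·AA·AA·AA·AA·AA·AA·AA·AA·AA·AA·AA·AA·AA·AA·AA·AA·AA·BA·AA·AA·AA·AA·AA·AA·AA·AA·AA·AA·AA·AA·AA·AA·AA
    A ↦ AA
    B ↦ BA
    C ↦ CA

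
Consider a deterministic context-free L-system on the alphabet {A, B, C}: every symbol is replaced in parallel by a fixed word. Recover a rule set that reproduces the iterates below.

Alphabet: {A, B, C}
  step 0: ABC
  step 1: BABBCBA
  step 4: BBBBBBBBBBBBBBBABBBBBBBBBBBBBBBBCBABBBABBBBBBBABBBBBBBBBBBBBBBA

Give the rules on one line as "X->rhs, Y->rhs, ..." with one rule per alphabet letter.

A->BA, B->BB, C->CBA

  step 0 ⇒ step 1: ABC ⇒ BA·BB·CBA
    A ↦ BA
    B ↦ BB
    C ↦ CBA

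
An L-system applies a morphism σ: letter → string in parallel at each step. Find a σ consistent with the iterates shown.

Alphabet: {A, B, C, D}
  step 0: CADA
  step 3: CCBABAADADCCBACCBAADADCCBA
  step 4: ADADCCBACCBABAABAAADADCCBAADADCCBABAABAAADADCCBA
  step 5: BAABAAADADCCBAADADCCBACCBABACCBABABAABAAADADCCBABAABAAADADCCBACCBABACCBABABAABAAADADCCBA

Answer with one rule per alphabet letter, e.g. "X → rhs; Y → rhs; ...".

  step 4 ⇒ step 5: ADADCCBACCBABAABAAADADCCBAADADCCBABAABAAADADCCBA ⇒ BA·A·BA·A·AD·AD·CC·BA·AD·AD·CC·BA·CC·BA·BA·CC·BA·BA·BA·A·BA·A·AD·AD·CC·BA·BA·A·BA·A·AD·AD·CC·BA·CC·BA·BA·CC·BA·BA·BA·A·BA·A·AD·AD·CC·BA
    A ↦ BA
    B ↦ CC
    C ↦ AD
    D ↦ A

A->BA, B->CC, C->AD, D->A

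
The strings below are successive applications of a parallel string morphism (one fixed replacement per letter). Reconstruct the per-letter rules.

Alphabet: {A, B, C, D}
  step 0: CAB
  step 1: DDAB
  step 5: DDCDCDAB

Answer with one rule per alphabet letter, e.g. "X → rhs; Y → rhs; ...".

  step 0 ⇒ step 1: CAB ⇒ D·D·AB
    A ↦ D
    B ↦ AB
    C ↦ D
    D ↦ C  (constrained at step 1)

A->D, B->AB, C->D, D->C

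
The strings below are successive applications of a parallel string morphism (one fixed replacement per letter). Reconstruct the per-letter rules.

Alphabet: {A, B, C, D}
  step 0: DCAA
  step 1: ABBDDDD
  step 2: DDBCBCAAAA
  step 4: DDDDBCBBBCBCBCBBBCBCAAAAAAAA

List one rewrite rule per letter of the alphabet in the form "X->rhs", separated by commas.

  step 1 ⇒ step 2: ABBDDDD ⇒ DD·BC·BC·A·A·A·A
    A ↦ DD
    B ↦ BC
    D ↦ A
  step 0 ⇒ step 1: DCAA ⇒ A·BB·DD·DD
    C ↦ BB

A->DD, B->BC, C->BB, D->A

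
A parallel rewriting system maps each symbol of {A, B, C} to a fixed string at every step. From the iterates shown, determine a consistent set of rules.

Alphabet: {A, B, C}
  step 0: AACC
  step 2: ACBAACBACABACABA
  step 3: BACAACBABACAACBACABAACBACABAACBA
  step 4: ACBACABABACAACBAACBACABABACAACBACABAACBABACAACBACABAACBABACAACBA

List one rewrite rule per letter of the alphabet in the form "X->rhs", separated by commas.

  step 3 ⇒ step 4: BACAACBABACAACBACABAACBACABAACBA ⇒ AC·BA·CA·BA·BA·CA·AC·BA·AC·BA·CA·BA·BA·CA·AC·BA·CA·BA·AC·BA·BA·CA·AC·BA·CA·BA·AC·BA·BA·CA·AC·BA
    A ↦ BA
    B ↦ AC
    C ↦ CA

A->BA, B->AC, C->CA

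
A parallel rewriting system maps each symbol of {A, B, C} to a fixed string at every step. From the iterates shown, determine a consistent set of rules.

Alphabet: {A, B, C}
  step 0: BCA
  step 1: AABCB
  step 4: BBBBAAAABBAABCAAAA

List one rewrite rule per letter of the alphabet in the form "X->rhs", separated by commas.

A->B, B->AA, C->BC

  step 0 ⇒ step 1: BCA ⇒ AA·BC·B
    A ↦ B
    B ↦ AA
    C ↦ BC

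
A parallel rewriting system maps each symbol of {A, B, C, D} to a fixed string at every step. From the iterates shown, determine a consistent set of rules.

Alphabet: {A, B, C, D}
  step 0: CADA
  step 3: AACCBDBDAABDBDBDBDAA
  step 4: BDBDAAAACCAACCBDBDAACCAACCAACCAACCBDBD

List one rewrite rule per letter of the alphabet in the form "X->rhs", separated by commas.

A->BD, B->AA, C->A, D->CC

  step 3 ⇒ step 4: AACCBDBDAABDBDBDBDAA ⇒ BD·BD·A·A·AA·CC·AA·CC·BD·BD·AA·CC·AA·CC·AA·CC·AA·CC·BD·BD
    A ↦ BD
    B ↦ AA
    C ↦ A
    D ↦ CC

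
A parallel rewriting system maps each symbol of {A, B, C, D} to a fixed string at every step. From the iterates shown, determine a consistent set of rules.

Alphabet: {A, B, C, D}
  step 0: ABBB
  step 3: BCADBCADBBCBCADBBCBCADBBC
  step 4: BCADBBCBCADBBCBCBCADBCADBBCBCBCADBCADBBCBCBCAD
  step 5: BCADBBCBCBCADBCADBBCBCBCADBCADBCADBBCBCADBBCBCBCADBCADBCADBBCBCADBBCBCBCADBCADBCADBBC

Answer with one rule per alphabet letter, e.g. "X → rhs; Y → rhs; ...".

A->B, B->BC, C->AD, D->BC

  step 4 ⇒ step 5: BCADBBCBCADBBCBCBCADBCADBBCBCBCADBCADBBCBCBCAD ⇒ BC·AD·B·BC·BC·BC·AD·BC·AD·B·BC·BC·BC·AD·BC·AD·BC·AD·B·BC·BC·AD·B·BC·BC·BC·AD·BC·AD·BC·AD·B·BC·BC·AD·B·BC·BC·BC·AD·BC·AD·BC·AD·B·BC
    A ↦ B
    B ↦ BC
    C ↦ AD
    D ↦ BC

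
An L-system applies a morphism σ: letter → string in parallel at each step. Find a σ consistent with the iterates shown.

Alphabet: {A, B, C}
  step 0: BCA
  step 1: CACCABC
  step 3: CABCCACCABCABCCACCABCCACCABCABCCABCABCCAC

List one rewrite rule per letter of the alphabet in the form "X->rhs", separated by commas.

A->C, B->CAC, C->CAB

  step 0 ⇒ step 1: BCA ⇒ CAC·CAB·C
    A ↦ C
    B ↦ CAC
    C ↦ CAB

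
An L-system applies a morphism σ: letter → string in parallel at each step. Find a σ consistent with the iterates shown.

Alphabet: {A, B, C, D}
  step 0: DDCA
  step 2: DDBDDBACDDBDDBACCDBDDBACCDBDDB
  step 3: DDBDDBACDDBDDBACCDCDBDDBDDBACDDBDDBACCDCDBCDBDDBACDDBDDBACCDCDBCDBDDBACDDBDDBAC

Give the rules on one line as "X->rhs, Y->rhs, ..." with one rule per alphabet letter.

  step 2 ⇒ step 3: DDBDDBACDDBDDBACCDBDDBACCDBDDB ⇒ DDB·DDB·AC·DDB·DDB·AC·CD·CDB·DDB·DDB·AC·DDB·DDB·AC·CD·CDB·CDB·DDB·AC·DDB·DDB·AC·CD·CDB·CDB·DDB·AC·DDB·DDB·AC
    A ↦ CD
    B ↦ AC
    C ↦ CDB
    D ↦ DDB

A->CD, B->AC, C->CDB, D->DDB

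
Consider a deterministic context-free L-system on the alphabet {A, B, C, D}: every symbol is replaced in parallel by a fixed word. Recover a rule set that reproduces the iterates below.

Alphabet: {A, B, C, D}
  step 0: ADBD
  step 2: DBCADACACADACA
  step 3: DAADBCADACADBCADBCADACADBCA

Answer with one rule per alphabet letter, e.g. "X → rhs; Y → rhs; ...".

  step 2 ⇒ step 3: DBCADACACADACA ⇒ DA·A·DB·CA·DA·CA·DB·CA·DB·CA·DA·CA·DB·CA
    A ↦ CA
    B ↦ A
    C ↦ DB
    D ↦ DA

A->CA, B->A, C->DB, D->DA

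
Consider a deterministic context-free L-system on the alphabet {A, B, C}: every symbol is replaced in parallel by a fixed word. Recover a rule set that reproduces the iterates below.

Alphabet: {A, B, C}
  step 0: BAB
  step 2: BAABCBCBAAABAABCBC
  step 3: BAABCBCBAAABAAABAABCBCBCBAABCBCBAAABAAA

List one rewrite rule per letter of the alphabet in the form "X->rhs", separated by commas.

  step 2 ⇒ step 3: BAABCBCBAAABAABCBC ⇒ BAA·BC·BC·BAA·A·BAA·A·BAA·BC·BC·BC·BAA·BC·BC·BAA·A·BAA·A
    A ↦ BC
    B ↦ BAA
    C ↦ A

A->BC, B->BAA, C->A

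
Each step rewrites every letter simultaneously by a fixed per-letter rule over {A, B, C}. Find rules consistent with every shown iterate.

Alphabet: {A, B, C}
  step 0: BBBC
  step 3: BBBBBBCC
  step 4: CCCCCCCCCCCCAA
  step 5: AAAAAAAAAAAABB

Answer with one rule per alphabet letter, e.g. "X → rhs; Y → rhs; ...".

A->B, B->CC, C->A

  step 4 ⇒ step 5: CCCCCCCCCCCCAA ⇒ A·A·A·A·A·A·A·A·A·A·A·A·B·B
    A ↦ B
    C ↦ A
  step 3 ⇒ step 4: BBBBBBCC ⇒ CC·CC·CC·CC·CC·CC·A·A
    B ↦ CC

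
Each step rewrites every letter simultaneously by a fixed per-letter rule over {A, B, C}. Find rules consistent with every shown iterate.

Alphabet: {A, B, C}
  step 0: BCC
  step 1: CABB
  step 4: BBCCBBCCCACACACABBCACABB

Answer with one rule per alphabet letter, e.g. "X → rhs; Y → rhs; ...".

A->BCC, B->CA, C->B

  step 0 ⇒ step 1: BCC ⇒ CA·B·B
    B ↦ CA
    C ↦ B
    A ↦ BCC  (constrained at step 1)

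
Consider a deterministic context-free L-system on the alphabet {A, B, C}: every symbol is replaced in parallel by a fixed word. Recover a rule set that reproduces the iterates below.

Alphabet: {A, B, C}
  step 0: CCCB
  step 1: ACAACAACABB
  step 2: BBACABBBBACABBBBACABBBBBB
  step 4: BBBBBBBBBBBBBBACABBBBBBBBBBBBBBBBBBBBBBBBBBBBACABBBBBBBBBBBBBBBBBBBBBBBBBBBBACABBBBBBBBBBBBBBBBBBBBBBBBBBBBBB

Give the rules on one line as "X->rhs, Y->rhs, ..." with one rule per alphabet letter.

A->BB, B->BB, C->ACA

  step 1 ⇒ step 2: ACAACAACABB ⇒ BB·ACA·BB·BB·ACA·BB·BB·ACA·BB·BB·BB
    A ↦ BB
    B ↦ BB
    C ↦ ACA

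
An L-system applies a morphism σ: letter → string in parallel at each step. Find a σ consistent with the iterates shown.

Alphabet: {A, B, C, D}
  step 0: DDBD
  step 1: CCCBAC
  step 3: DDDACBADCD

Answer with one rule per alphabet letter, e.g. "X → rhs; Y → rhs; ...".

  step 0 ⇒ step 1: DDBD ⇒ C·C·CBA·C
    B ↦ CBA
    D ↦ C
    A ↦ D  (constrained at step 1)
    C ↦ A  (constrained at step 1)

A->D, B->CBA, C->A, D->C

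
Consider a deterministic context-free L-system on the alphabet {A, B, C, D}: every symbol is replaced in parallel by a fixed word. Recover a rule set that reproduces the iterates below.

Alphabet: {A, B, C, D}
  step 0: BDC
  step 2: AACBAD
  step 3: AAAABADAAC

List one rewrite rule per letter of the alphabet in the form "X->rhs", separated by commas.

A->AA, B->AD, C->B, D->C

  step 2 ⇒ step 3: AACBAD ⇒ AA·AA·B·AD·AA·C
    A ↦ AA
    B ↦ AD
    C ↦ B
    D ↦ C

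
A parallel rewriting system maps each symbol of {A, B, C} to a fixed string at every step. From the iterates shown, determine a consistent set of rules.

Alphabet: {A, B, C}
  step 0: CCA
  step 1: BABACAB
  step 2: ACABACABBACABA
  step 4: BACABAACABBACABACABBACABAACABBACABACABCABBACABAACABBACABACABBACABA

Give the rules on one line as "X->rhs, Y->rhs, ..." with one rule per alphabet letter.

A->CAB, B->A, C->BA

  step 1 ⇒ step 2: BABACAB ⇒ A·CAB·A·CAB·BA·CAB·A
    A ↦ CAB
    B ↦ A
    C ↦ BA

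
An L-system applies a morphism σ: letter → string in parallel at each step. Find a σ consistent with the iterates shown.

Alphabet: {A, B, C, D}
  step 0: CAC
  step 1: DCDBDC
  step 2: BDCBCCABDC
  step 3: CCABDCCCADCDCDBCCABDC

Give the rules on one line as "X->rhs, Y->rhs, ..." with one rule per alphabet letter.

A->DB, B->CCA, C->DC, D->B

  step 2 ⇒ step 3: BDCBCCABDC ⇒ CCA·B·DC·CCA·DC·DC·DB·CCA·B·DC
    A ↦ DB
    B ↦ CCA
    C ↦ DC
    D ↦ B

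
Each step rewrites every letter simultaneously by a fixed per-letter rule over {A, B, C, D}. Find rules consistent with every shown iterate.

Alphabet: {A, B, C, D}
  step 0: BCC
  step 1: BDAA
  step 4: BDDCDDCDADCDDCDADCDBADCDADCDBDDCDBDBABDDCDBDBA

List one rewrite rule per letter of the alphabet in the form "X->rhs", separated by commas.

A->BA, B->BD, C->A, D->DCD

  step 0 ⇒ step 1: BCC ⇒ BD·A·A
    B ↦ BD
    C ↦ A
    A ↦ BA  (constrained at step 1)
    D ↦ DCD  (constrained at step 1)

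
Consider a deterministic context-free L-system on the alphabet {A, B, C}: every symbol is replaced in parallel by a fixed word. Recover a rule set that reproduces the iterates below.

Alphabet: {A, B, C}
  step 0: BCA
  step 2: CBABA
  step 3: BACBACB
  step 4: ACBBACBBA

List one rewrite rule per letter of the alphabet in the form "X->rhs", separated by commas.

  step 3 ⇒ step 4: BACBACB ⇒ A·CB·B·A·CB·B·A
    A ↦ CB
    B ↦ A
    C ↦ B

A->CB, B->A, C->B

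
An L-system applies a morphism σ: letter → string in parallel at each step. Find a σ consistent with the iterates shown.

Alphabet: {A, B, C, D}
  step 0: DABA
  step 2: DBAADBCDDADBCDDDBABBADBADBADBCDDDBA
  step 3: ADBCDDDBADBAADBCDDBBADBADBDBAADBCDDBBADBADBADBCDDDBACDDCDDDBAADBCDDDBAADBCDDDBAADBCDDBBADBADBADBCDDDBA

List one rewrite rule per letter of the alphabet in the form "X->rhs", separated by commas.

A->DBA, B->CDD, C->BB, D->ADB

  step 2 ⇒ step 3: DBAADBCDDADBCDDDBABBADBADBADBCDDDBA ⇒ ADB·CDD·DBA·DBA·ADB·CDD·BB·ADB·ADB·DBA·ADB·CDD·BB·ADB·ADB·ADB·CDD·DBA·CDD·CDD·DBA·ADB·CDD·DBA·ADB·CDD·DBA·ADB·CDD·BB·ADB·ADB·ADB·CDD·DBA
    A ↦ DBA
    B ↦ CDD
    C ↦ BB
    D ↦ ADB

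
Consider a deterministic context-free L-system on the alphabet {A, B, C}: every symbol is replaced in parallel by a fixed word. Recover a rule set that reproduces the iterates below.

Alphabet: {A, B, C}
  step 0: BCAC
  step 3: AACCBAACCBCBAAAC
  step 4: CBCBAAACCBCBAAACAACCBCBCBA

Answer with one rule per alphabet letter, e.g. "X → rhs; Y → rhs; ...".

  step 3 ⇒ step 4: AACCBAACCBCBAAAC ⇒ CB·CB·A·A·AC·CB·CB·A·A·AC·A·AC·CB·CB·CB·A
    A ↦ CB
    B ↦ AC
    C ↦ A

A->CB, B->AC, C->A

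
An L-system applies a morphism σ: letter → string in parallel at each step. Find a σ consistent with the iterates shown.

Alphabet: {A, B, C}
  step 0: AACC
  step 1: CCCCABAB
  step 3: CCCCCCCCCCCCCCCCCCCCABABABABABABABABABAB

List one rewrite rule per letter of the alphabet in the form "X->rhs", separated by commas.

  step 0 ⇒ step 1: AACC ⇒ CC·CC·AB·AB
    A ↦ CC
    C ↦ AB
    B ↦ CCC  (constrained at step 1)

A->CC, B->CCC, C->AB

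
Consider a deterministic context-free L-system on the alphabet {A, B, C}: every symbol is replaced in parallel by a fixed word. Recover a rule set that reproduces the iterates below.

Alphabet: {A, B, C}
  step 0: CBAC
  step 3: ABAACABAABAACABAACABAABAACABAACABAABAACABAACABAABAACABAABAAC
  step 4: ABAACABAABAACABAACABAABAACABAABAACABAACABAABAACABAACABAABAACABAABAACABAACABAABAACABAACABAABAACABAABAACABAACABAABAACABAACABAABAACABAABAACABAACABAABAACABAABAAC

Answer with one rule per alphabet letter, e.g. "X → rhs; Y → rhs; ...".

A->ABA, B->AC, C->AC

  step 3 ⇒ step 4: ABAACABAABAACABAACABAABAACABAACABAABAACABAACABAABAACABAABAAC ⇒ ABA·AC·ABA·ABA·AC·ABA·AC·ABA·ABA·AC·ABA·ABA·AC·ABA·AC·ABA·ABA·AC·ABA·AC·ABA·ABA·AC·ABA·ABA·AC·ABA·AC·ABA·ABA·AC·ABA·AC·ABA·ABA·AC·ABA·ABA·AC·ABA·AC·ABA·ABA·AC·ABA·AC·ABA·ABA·AC·ABA·ABA·AC·ABA·AC·ABA·ABA·AC·ABA·ABA·AC
    A ↦ ABA
    B ↦ AC
    C ↦ AC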